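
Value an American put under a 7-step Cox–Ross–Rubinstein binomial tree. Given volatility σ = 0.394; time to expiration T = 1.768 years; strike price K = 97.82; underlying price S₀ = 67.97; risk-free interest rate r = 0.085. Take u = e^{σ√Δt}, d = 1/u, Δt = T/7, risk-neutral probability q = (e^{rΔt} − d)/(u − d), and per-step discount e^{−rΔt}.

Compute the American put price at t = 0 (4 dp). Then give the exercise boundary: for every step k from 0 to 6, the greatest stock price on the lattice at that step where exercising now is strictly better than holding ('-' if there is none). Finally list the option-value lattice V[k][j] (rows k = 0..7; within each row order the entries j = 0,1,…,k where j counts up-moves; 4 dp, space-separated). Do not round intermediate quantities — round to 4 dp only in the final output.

params: Δt=0.25257 u=1.21898 d=0.82036 q=0.50510 e^(-rΔt)=0.97876
t_7 payoffs: 80.8238 72.5653 60.2940 42.0600 14.9663 0.0000 0.0000 0.0000
t_6: node(6,0) S=20.7180 payoff=77.1020 vs cont=75.0243 → 77.1020 [stop]  node(6,1) S=30.7849 payoff=67.0351 vs cont=64.9574 → 67.0351 [stop]  node(6,2) S=45.7433 payoff=52.0767 vs cont=49.9990 → 52.0767 [stop]  node(6,3) S=67.9700 payoff=29.8500 vs cont=27.7723 → 29.8500 [stop]  node(6,4) S=100.9967 payoff=0.0000 vs cont=7.2495 → 7.2495 [wait]  node(6,5) S=150.0710 payoff=0.0000 vs cont=0.0000 → 0.0000 [wait]  node(6,6) S=222.9906 payoff=0.0000 vs cont=0.0000 → 0.0000 [wait]  ⇒ S*(6)=67.9700
t_5: node(5,0) S=25.2547 payoff=72.5653 vs cont=70.4876 → 72.5653 [stop]  node(5,1) S=37.5260 payoff=60.2940 vs cont=58.2163 → 60.2940 [stop]  node(5,2) S=55.7600 payoff=42.0600 vs cont=39.9824 → 42.0600 [stop]  node(5,3) S=82.8537 payoff=14.9663 vs cont=18.0430 → 18.0430 [wait]  node(5,4) S=123.1124 payoff=0.0000 vs cont=3.5116 → 3.5116 [wait]  node(5,5) S=182.9329 payoff=0.0000 vs cont=0.0000 → 0.0000 [wait]  ⇒ S*(5)=55.7600
t_4: node(4,0) S=30.7849 payoff=67.0351 vs cont=64.9574 → 67.0351 [stop]  node(4,1) S=45.7433 payoff=52.0767 vs cont=49.9990 → 52.0767 [stop]  node(4,2) S=67.9700 payoff=29.8500 vs cont=29.2934 → 29.8500 [stop]  node(4,3) S=100.9967 payoff=0.0000 vs cont=10.4758 → 10.4758 [wait]  node(4,4) S=150.0710 payoff=0.0000 vs cont=1.7010 → 1.7010 [wait]  ⇒ S*(4)=67.9700
t_3: node(3,0) S=37.5260 payoff=60.2940 vs cont=58.2163 → 60.2940 [stop]  node(3,1) S=55.7600 payoff=42.0600 vs cont=39.9824 → 42.0600 [stop]  node(3,2) S=82.8537 payoff=14.9663 vs cont=19.6380 → 19.6380 [wait]  node(3,3) S=123.1124 payoff=0.0000 vs cont=5.9153 → 5.9153 [wait]  ⇒ S*(3)=55.7600
t_2: node(2,0) S=45.7433 payoff=52.0767 vs cont=49.9990 → 52.0767 [stop]  node(2,1) S=67.9700 payoff=29.8500 vs cont=30.0819 → 30.0819 [wait]  node(2,2) S=100.9967 payoff=0.0000 vs cont=12.4368 → 12.4368 [wait]  ⇒ S*(2)=45.7433
t_1: node(1,0) S=55.7600 payoff=42.0600 vs cont=40.0970 → 42.0600 [stop]  node(1,1) S=82.8537 payoff=14.9663 vs cont=20.7197 → 20.7197 [wait]  ⇒ S*(1)=55.7600
t_0: node(0,0) S=67.9700 payoff=29.8500 vs cont=30.6167 → 30.6167 [wait]  ⇒ S*(0)=-

price = 30.6167
boundary = - 55.7600 45.7433 55.7600 67.9700 55.7600 67.9700
tree:
30.6167
42.0600 20.7197
52.0767 30.0819 12.4368
60.2940 42.0600 19.6380 5.9153
67.0351 52.0767 29.8500 10.4758 1.7010
72.5653 60.2940 42.0600 18.0430 3.5116 0.0000
77.1020 67.0351 52.0767 29.8500 7.2495 0.0000 0.0000
80.8238 72.5653 60.2940 42.0600 14.9663 0.0000 0.0000 0.0000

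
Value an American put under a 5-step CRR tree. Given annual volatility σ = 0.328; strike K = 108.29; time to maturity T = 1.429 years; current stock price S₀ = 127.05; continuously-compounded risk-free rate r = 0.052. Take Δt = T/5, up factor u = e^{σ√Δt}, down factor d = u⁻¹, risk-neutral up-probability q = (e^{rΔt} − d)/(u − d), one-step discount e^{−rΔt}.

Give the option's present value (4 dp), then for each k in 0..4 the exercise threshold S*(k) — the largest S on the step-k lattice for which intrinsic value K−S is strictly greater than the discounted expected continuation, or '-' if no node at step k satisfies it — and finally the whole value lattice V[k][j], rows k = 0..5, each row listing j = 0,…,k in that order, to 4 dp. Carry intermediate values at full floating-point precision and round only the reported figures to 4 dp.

params: Δt=0.28580 u=1.19166 d=0.83916 q=0.49875 e^(-rΔt)=0.98525
t_5 payoffs: 55.4202 33.2117 1.6743 0.0000 0.0000 0.0000
t_4: node(4,0) S=63.0030 payoff=45.2870 vs cont=43.6896 → 45.2870 [stop]  node(4,1) S=89.4680 payoff=18.8220 vs cont=17.2245 → 18.8220 [stop]  node(4,2) S=127.0500 payoff=0.0000 vs cont=0.8268 → 0.8268 [wait]  node(4,3) S=180.4187 payoff=0.0000 vs cont=0.0000 → 0.0000 [wait]  node(4,4) S=256.2054 payoff=0.0000 vs cont=0.0000 → 0.0000 [wait]  ⇒ S*(4)=89.4680
t_3: node(3,0) S=75.0783 payoff=33.2117 vs cont=31.6142 → 33.2117 [stop]  node(3,1) S=106.6157 payoff=1.6743 vs cont=9.7016 → 9.7016 [wait]  node(3,2) S=151.4008 payoff=0.0000 vs cont=0.4083 → 0.4083 [wait]  node(3,3) S=214.9982 payoff=0.0000 vs cont=0.0000 → 0.0000 [wait]  ⇒ S*(3)=75.0783
t_2: node(2,0) S=89.4680 payoff=18.8220 vs cont=21.1691 → 21.1691 [wait]  node(2,1) S=127.0500 payoff=0.0000 vs cont=4.9919 → 4.9919 [wait]  node(2,2) S=180.4187 payoff=0.0000 vs cont=0.2017 → 0.2017 [wait]  ⇒ S*(2)=-
t_1: node(1,0) S=106.6157 payoff=1.6743 vs cont=12.9074 → 12.9074 [wait]  node(1,1) S=151.4008 payoff=0.0000 vs cont=2.5644 → 2.5644 [wait]  ⇒ S*(1)=-
t_0: node(0,0) S=127.0500 payoff=0.0000 vs cont=7.6345 → 7.6345 [wait]  ⇒ S*(0)=-

price = 7.6345
boundary = - - - 75.0783 89.4680
tree:
7.6345
12.9074 2.5644
21.1691 4.9919 0.2017
33.2117 9.7016 0.4083 0.0000
45.2870 18.8220 0.8268 0.0000 0.0000
55.4202 33.2117 1.6743 0.0000 0.0000 0.0000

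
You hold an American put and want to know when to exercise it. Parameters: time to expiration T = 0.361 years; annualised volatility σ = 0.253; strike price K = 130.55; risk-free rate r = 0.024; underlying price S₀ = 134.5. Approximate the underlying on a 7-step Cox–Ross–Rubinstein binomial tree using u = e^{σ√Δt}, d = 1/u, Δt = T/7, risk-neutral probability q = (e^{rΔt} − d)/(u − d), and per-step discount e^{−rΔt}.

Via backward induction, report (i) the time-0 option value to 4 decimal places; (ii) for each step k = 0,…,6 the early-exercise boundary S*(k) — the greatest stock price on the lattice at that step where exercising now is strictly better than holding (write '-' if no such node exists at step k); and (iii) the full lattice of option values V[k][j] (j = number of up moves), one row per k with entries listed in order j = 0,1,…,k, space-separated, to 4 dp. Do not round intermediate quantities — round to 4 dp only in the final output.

price = 5.9466
boundary = - - - - 106.8842 113.2050 119.8996
tree:
5.9466
8.8444 3.0217
12.7637 4.8906 1.1334
17.7634 7.7236 2.0288 0.2278
23.6658 11.8199 3.5872 0.4529 0.0000
29.6337 17.3450 6.2445 0.9005 0.0000 0.0000
35.2684 23.6658 10.6504 1.7905 0.0000 0.0000 0.0000
40.5885 29.6337 17.3450 3.5598 0.0000 0.0000 0.0000 0.0000

Δt=0.05157, u=1.05914, d=0.94416, q=0.49641, disc=e^(-rΔt)=0.99876
k=7 terminal: V=max(K-S,0) → 40.5885 29.6337 17.3450 3.5598 0.0000 0.0000 0.0000 0.0000
k=6: j=0 S=95.2816 intr=35.2684 cont=35.1070 V=35.2684[EX]; j=1 S=106.8842 intr=23.6658 cont=23.5044 V=23.6658[EX]; j=2 S=119.8996 intr=10.6504 cont=10.4889 V=10.6504[EX]; j=3 S=134.5000 intr=0.0000 cont=1.7905 V=1.7905[hold]; j=4 S=150.8783 intr=0.0000 cont=0.0000 V=0.0000[hold]; j=5 S=169.2510 intr=0.0000 cont=0.0000 V=0.0000[hold]; j=6 S=189.8610 intr=0.0000 cont=0.0000 V=0.0000[hold]  S*(6)=119.8996
k=5: j=0 S=100.9163 intr=29.6337 cont=29.4723 V=29.6337[EX]; j=1 S=113.2050 intr=17.3450 cont=17.1835 V=17.3450[EX]; j=2 S=126.9902 intr=3.5598 cont=6.2445 V=6.2445[hold]; j=3 S=142.4540 intr=0.0000 cont=0.9005 V=0.9005[hold]; j=4 S=159.8008 intr=0.0000 cont=0.0000 V=0.0000[hold]; j=5 S=179.2600 intr=0.0000 cont=0.0000 V=0.0000[hold]  S*(5)=113.2050
k=4: j=0 S=106.8842 intr=23.6658 cont=23.5044 V=23.6658[EX]; j=1 S=119.8996 intr=10.6504 cont=11.8199 V=11.8199[hold]; j=2 S=134.5000 intr=0.0000 cont=3.5872 V=3.5872[hold]; j=3 S=150.8783 intr=0.0000 cont=0.4529 V=0.4529[hold]; j=4 S=169.2510 intr=0.0000 cont=0.0000 V=0.0000[hold]  S*(4)=106.8842
k=3: j=0 S=113.2050 intr=17.3450 cont=17.7634 V=17.7634[hold]; j=1 S=126.9902 intr=3.5598 cont=7.7236 V=7.7236[hold]; j=2 S=142.4540 intr=0.0000 cont=2.0288 V=2.0288[hold]; j=3 S=159.8008 intr=0.0000 cont=0.2278 V=0.2278[hold]  S*(3)=-
k=2: j=0 S=119.8996 intr=10.6504 cont=12.7637 V=12.7637[hold]; j=1 S=134.5000 intr=0.0000 cont=4.8906 V=4.8906[hold]; j=2 S=150.8783 intr=0.0000 cont=1.1334 V=1.1334[hold]  S*(2)=-
k=1: j=0 S=126.9902 intr=3.5598 cont=8.8444 V=8.8444[hold]; j=1 S=142.4540 intr=0.0000 cont=3.0217 V=3.0217[hold]  S*(1)=-
k=0: j=0 S=134.5000 intr=0.0000 cont=5.9466 V=5.9466[hold]  S*(0)=-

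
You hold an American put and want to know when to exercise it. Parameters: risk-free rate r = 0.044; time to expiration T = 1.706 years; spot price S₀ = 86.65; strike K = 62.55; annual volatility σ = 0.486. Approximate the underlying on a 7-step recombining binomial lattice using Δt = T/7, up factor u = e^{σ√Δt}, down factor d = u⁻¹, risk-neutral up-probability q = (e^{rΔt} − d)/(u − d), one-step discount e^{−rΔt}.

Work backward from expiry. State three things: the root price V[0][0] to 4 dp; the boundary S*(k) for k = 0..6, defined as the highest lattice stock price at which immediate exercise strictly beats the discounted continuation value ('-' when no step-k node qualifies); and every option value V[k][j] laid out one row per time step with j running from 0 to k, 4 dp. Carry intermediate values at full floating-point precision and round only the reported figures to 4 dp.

price = 7.1684
boundary = - - - - 33.1875 26.1082 33.1875
tree:
7.1684
10.7035 3.2280
15.5462 5.3262 0.8654
21.8224 8.6163 1.6276 0.0000
29.3625 13.5704 3.0611 0.0000 0.0000
36.4418 20.5672 5.7571 0.0000 0.0000 0.0000
42.0111 29.3625 10.8275 0.0000 0.0000 0.0000 0.0000
46.3923 36.4418 20.3635 0.0000 0.0000 0.0000 0.0000 0.0000

Δt=0.24371  u=1.27115  d=0.78669  q=0.46256  discount=0.98933
step 7 (expiry): payoffs max(K−S,0) = 46.3923 36.4418 20.3635 0.0000 0.0000 0.0000 0.0000 0.0000
step 6: (k=6,j=0): S=20.5389, (K−S)⁺=42.0111, hold=41.3439 ⇒ V=42.0111 exercise | (k=6,j=1): S=33.1875, (K−S)⁺=29.3625, hold=28.6953 ⇒ V=29.3625 exercise | (k=6,j=2): S=53.6255, (K−S)⁺=8.9245, hold=10.8275 ⇒ V=10.8275 continue | (k=6,j=3): S=86.6500, (K−S)⁺=0.0000, hold=0.0000 ⇒ V=0.0000 continue | (k=6,j=4): S=140.0120, (K−S)⁺=0.0000, hold=0.0000 ⇒ V=0.0000 continue | (k=6,j=5): S=226.2362, (K−S)⁺=0.0000, hold=0.0000 ⇒ V=0.0000 continue | (k=6,j=6): S=365.5603, (K−S)⁺=0.0000, hold=0.0000 ⇒ V=0.0000 continue  boundary S*=33.1875
step 5: (k=5,j=0): S=26.1082, (K−S)⁺=36.4418, hold=35.7747 ⇒ V=36.4418 exercise | (k=5,j=1): S=42.1865, (K−S)⁺=20.3635, hold=20.5672 ⇒ V=20.5672 continue | (k=5,j=2): S=68.1664, (K−S)⁺=0.0000, hold=5.7571 ⇒ V=5.7571 continue | (k=5,j=3): S=110.1456, (K−S)⁺=0.0000, hold=0.0000 ⇒ V=0.0000 continue | (k=5,j=4): S=177.9770, (K−S)⁺=0.0000, hold=0.0000 ⇒ V=0.0000 continue | (k=5,j=5): S=287.5813, (K−S)⁺=0.0000, hold=0.0000 ⇒ V=0.0000 continue  boundary S*=26.1082
step 4: (k=4,j=0): S=33.1875, (K−S)⁺=29.3625, hold=28.7885 ⇒ V=29.3625 exercise | (k=4,j=1): S=53.6255, (K−S)⁺=8.9245, hold=13.5704 ⇒ V=13.5704 continue | (k=4,j=2): S=86.6500, (K−S)⁺=0.0000, hold=3.0611 ⇒ V=3.0611 continue | (k=4,j=3): S=140.0120, (K−S)⁺=0.0000, hold=0.0000 ⇒ V=0.0000 continue | (k=4,j=4): S=226.2362, (K−S)⁺=0.0000, hold=0.0000 ⇒ V=0.0000 continue  boundary S*=33.1875
step 3: (k=3,j=0): S=42.1865, (K−S)⁺=20.3635, hold=21.8224 ⇒ V=21.8224 continue | (k=3,j=1): S=68.1664, (K−S)⁺=0.0000, hold=8.6163 ⇒ V=8.6163 continue | (k=3,j=2): S=110.1456, (K−S)⁺=0.0000, hold=1.6276 ⇒ V=1.6276 continue | (k=3,j=3): S=177.9770, (K−S)⁺=0.0000, hold=0.0000 ⇒ V=0.0000 continue  boundary S*=-
step 2: (k=2,j=0): S=53.6255, (K−S)⁺=8.9245, hold=15.5462 ⇒ V=15.5462 continue | (k=2,j=1): S=86.6500, (K−S)⁺=0.0000, hold=5.3262 ⇒ V=5.3262 continue | (k=2,j=2): S=140.0120, (K−S)⁺=0.0000, hold=0.8654 ⇒ V=0.8654 continue  boundary S*=-
step 1: (k=1,j=0): S=68.1664, (K−S)⁺=0.0000, hold=10.7035 ⇒ V=10.7035 continue | (k=1,j=1): S=110.1456, (K−S)⁺=0.0000, hold=3.2280 ⇒ V=3.2280 continue  boundary S*=-
step 0: (k=0,j=0): S=86.6500, (K−S)⁺=0.0000, hold=7.1684 ⇒ V=7.1684 continue  boundary S*=-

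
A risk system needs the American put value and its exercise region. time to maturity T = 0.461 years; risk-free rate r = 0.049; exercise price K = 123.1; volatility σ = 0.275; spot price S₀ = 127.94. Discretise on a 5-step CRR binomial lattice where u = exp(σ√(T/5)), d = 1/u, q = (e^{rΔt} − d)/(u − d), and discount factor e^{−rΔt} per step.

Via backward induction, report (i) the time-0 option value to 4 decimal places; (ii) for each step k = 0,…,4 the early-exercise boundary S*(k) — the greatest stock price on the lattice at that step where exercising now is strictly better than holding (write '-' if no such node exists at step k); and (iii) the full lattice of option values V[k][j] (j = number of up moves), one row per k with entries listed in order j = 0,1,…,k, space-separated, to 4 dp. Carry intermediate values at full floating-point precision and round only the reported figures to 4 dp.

Δt=0.09220, u=1.08709, d=0.91989, q=0.50622, disc=e^(-rΔt)=0.99549
k=5 terminal: V=max(K-S,0) → 38.8280 23.5107 5.4094 0.0000 0.0000 0.0000
k=4: j=0 S=91.6111 intr=31.4889 cont=30.9340 V=31.4889[EX]; j=1 S=108.2623 intr=14.8377 cont=14.2828 V=14.8377[EX]; j=2 S=127.9400 intr=0.0000 cont=2.6590 V=2.6590[hold]; j=3 S=151.1943 intr=0.0000 cont=0.0000 V=0.0000[hold]; j=4 S=178.6753 intr=0.0000 cont=0.0000 V=0.0000[hold]  S*(4)=108.2623
k=3: j=0 S=99.5893 intr=23.5107 cont=22.9558 V=23.5107[EX]; j=1 S=117.6906 intr=5.4094 cont=8.6335 V=8.6335[hold]; j=2 S=139.0820 intr=0.0000 cont=1.3071 V=1.3071[hold]; j=3 S=164.3615 intr=0.0000 cont=0.0000 V=0.0000[hold]  S*(3)=99.5893
k=2: j=0 S=108.2623 intr=14.8377 cont=15.9076 V=15.9076[hold]; j=1 S=127.9400 intr=0.0000 cont=4.9025 V=4.9025[hold]; j=2 S=151.1943 intr=0.0000 cont=0.6425 V=0.6425[hold]  S*(2)=-
k=1: j=0 S=117.6906 intr=5.4094 cont=10.2900 V=10.2900[hold]; j=1 S=139.0820 intr=0.0000 cont=2.7336 V=2.7336[hold]  S*(1)=-
k=0: j=0 S=127.9400 intr=0.0000 cont=6.4357 V=6.4357[hold]  S*(0)=-

price = 6.4357
boundary = - - - 99.5893 108.2623
tree:
6.4357
10.2900 2.7336
15.9076 4.9025 0.6425
23.5107 8.6335 1.3071 0.0000
31.4889 14.8377 2.6590 0.0000 0.0000
38.8280 23.5107 5.4094 0.0000 0.0000 0.0000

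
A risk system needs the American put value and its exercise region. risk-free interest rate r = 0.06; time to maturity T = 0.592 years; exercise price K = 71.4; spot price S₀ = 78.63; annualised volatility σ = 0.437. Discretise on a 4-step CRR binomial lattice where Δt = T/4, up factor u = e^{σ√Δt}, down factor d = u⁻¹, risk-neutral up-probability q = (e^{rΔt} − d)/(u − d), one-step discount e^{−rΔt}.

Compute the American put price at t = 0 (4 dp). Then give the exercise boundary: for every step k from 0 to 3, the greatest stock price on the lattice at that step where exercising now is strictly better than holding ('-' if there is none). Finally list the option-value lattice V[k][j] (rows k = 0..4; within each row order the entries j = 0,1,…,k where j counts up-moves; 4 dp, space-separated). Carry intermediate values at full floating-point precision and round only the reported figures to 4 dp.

Δt=0.14800, u=1.18308, d=0.84525, q=0.48447, disc=e^(-rΔt)=0.99116
k=4 terminal: V=max(K-S,0) → 31.2636 15.2224 0.0000 0.0000 0.0000
k=3: j=0 S=47.4844 intr=23.9156 cont=23.2844 V=23.9156[EX]; j=1 S=66.4624 intr=4.9376 cont=7.7782 V=7.7782[hold]; j=2 S=93.0252 intr=0.0000 cont=0.0000 V=0.0000[hold]; j=3 S=130.2043 intr=0.0000 cont=0.0000 V=0.0000[hold]  S*(3)=47.4844
k=2: j=0 S=56.1776 intr=15.2224 cont=15.9551 V=15.9551[hold]; j=1 S=78.6300 intr=0.0000 cont=3.9744 V=3.9744[hold]; j=2 S=110.0558 intr=0.0000 cont=0.0000 V=0.0000[hold]  S*(2)=-
k=1: j=0 S=66.4624 intr=4.9376 cont=10.0611 V=10.0611[hold]; j=1 S=93.0252 intr=0.0000 cont=2.0308 V=2.0308[hold]  S*(1)=-
k=0: j=0 S=78.6300 intr=0.0000 cont=6.1161 V=6.1161[hold]  S*(0)=-

price = 6.1161
boundary = - - - 47.4844
tree:
6.1161
10.0611 2.0308
15.9551 3.9744 0.0000
23.9156 7.7782 0.0000 0.0000
31.2636 15.2224 0.0000 0.0000 0.0000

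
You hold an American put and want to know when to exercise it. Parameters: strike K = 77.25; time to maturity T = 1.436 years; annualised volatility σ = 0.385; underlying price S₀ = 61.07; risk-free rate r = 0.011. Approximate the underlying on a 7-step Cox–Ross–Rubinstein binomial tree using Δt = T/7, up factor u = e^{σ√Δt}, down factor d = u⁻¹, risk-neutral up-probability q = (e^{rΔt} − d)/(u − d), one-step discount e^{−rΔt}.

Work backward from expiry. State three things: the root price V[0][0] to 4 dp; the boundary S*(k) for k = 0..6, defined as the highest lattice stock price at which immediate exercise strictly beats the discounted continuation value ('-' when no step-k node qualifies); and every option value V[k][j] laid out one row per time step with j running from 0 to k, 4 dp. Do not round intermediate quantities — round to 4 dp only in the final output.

Δt=0.20514, u=1.19050, d=0.83998, q=0.46296, disc=e^(-rΔt)=0.99775
k=7 terminal: V=max(K-S,0) → 59.2318 51.7128 41.0561 25.9524 4.5459 0.0000 0.0000 0.0000
k=6: j=0 S=21.4507 intr=55.7993 cont=55.6251 V=55.7993[EX]; j=1 S=30.4021 intr=46.8479 cont=46.6737 V=46.8479[EX]; j=2 S=43.0890 intr=34.1610 cont=33.9869 V=34.1610[EX]; j=3 S=61.0700 intr=16.1800 cont=16.0059 V=16.1800[EX]; j=4 S=86.5545 intr=0.0000 cont=2.4358 V=2.4358[hold]; j=5 S=122.6737 intr=0.0000 cont=0.0000 V=0.0000[hold]; j=6 S=173.8655 intr=0.0000 cont=0.0000 V=0.0000[hold]  S*(6)=61.0700
k=5: j=0 S=25.5372 intr=51.7128 cont=51.5387 V=51.7128[EX]; j=1 S=36.1939 intr=41.0561 cont=40.8820 V=41.0561[EX]; j=2 S=51.2976 intr=25.9524 cont=25.7783 V=25.9524[EX]; j=3 S=72.7041 intr=4.5459 cont=9.7949 V=9.7949[hold]; j=4 S=103.0435 intr=0.0000 cont=1.3052 V=1.3052[hold]; j=5 S=146.0436 intr=0.0000 cont=0.0000 V=0.0000[hold]  S*(5)=51.2976
k=4: j=0 S=30.4021 intr=46.8479 cont=46.6737 V=46.8479[EX]; j=1 S=43.0890 intr=34.1610 cont=33.9869 V=34.1610[EX]; j=2 S=61.0700 intr=16.1800 cont=18.4305 V=18.4305[hold]; j=3 S=86.5545 intr=0.0000 cont=5.8513 V=5.8513[hold]; j=4 S=122.6737 intr=0.0000 cont=0.6994 V=0.6994[hold]  S*(4)=43.0890
k=3: j=0 S=36.1939 intr=41.0561 cont=40.8820 V=41.0561[EX]; j=1 S=51.2976 intr=25.9524 cont=26.8178 V=26.8178[hold]; j=2 S=72.7041 intr=4.5459 cont=12.5784 V=12.5784[hold]; j=3 S=103.0435 intr=0.0000 cont=3.4583 V=3.4583[hold]  S*(3)=36.1939
k=2: j=0 S=43.0890 intr=34.1610 cont=34.3867 V=34.3867[hold]; j=1 S=61.0700 intr=16.1800 cont=20.1799 V=20.1799[hold]; j=2 S=86.5545 intr=0.0000 cont=8.3373 V=8.3373[hold]  S*(2)=-
k=1: j=0 S=51.2976 intr=25.9524 cont=27.7468 V=27.7468[hold]; j=1 S=72.7041 intr=4.5459 cont=14.6641 V=14.6641[hold]  S*(1)=-
k=0: j=0 S=61.0700 intr=16.1800 cont=21.6411 V=21.6411[hold]  S*(0)=-

price = 21.6411
boundary = - - - 36.1939 43.0890 51.2976 61.0700
tree:
21.6411
27.7468 14.6641
34.3867 20.1799 8.3373
41.0561 26.8178 12.5784 3.4583
46.8479 34.1610 18.4305 5.8513 0.6994
51.7128 41.0561 25.9524 9.7949 1.3052 0.0000
55.7993 46.8479 34.1610 16.1800 2.4358 0.0000 0.0000
59.2318 51.7128 41.0561 25.9524 4.5459 0.0000 0.0000 0.0000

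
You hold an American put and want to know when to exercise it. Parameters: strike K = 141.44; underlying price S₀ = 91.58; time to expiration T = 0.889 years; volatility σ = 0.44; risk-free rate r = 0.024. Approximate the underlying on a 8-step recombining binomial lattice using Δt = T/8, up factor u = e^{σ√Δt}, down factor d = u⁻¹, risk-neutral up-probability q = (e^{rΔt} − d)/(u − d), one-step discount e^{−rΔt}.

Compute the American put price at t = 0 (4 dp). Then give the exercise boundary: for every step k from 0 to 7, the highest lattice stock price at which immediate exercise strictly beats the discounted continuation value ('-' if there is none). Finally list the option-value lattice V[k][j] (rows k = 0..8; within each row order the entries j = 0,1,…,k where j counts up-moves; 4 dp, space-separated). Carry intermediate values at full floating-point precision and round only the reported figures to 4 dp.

price = 52.0649
boundary = - - 68.2967 79.0861 68.2967 79.0861 91.5800 106.0477
tree:
52.0649
62.5901 40.6072
73.1433 51.1608 29.0531
82.4608 62.3539 38.9524 18.1643
90.5071 73.1433 50.3277 26.4714 8.9918
97.4557 82.4608 62.3539 37.1845 14.6593 2.7145
103.4563 90.5071 73.1433 49.8600 23.2418 5.1595 0.0000
108.6382 97.4557 82.4608 62.3539 35.3923 9.8065 0.0000 0.0000
113.1133 103.4563 90.5071 73.1433 49.8600 18.6391 0.0000 0.0000 0.0000

Δt=0.11113, u=1.15798, d=0.86357, q=0.47247, disc=e^(-rΔt)=0.99734
k=8 terminal: V=max(K-S,0) → 113.1133 103.4563 90.5071 73.1433 49.8600 18.6391 0.0000 0.0000 0.0000
k=7: j=0 S=32.8018 intr=108.6382 cont=108.2615 V=108.6382[EX]; j=1 S=43.9843 intr=97.4557 cont=97.0789 V=97.4557[EX]; j=2 S=58.9792 intr=82.4608 cont=82.0840 V=82.4608[EX]; j=3 S=79.0861 intr=62.3539 cont=61.9772 V=62.3539[EX]; j=4 S=106.0477 intr=35.3923 cont=35.0156 V=35.3923[EX]; j=5 S=142.2008 intr=0.0000 cont=9.8065 V=9.8065[hold]; j=6 S=190.6791 intr=0.0000 cont=0.0000 V=0.0000[hold]; j=7 S=255.6844 intr=0.0000 cont=0.0000 V=0.0000[hold]  S*(7)=106.0477
k=6: j=0 S=37.9837 intr=103.4563 cont=103.0796 V=103.4563[EX]; j=1 S=50.9329 intr=90.5071 cont=90.1304 V=90.5071[EX]; j=2 S=68.2967 intr=73.1433 cont=72.7666 V=73.1433[EX]; j=3 S=91.5800 intr=49.8600 cont=49.4833 V=49.8600[EX]; j=4 S=122.8009 intr=18.6391 cont=23.2418 V=23.2418[hold]; j=5 S=164.6655 intr=0.0000 cont=5.1595 V=5.1595[hold]; j=6 S=220.8023 intr=0.0000 cont=0.0000 V=0.0000[hold]  S*(6)=91.5800
k=5: j=0 S=43.9843 intr=97.4557 cont=97.0789 V=97.4557[EX]; j=1 S=58.9792 intr=82.4608 cont=82.0840 V=82.4608[EX]; j=2 S=79.0861 intr=62.3539 cont=61.9772 V=62.3539[EX]; j=3 S=106.0477 intr=35.3923 cont=37.1845 V=37.1845[hold]; j=4 S=142.2008 intr=0.0000 cont=14.6593 V=14.6593[hold]; j=5 S=190.6791 intr=0.0000 cont=2.7145 V=2.7145[hold]  S*(5)=79.0861
k=4: j=0 S=50.9329 intr=90.5071 cont=90.1304 V=90.5071[EX]; j=1 S=68.2967 intr=73.1433 cont=72.7666 V=73.1433[EX]; j=2 S=91.5800 intr=49.8600 cont=50.3277 V=50.3277[hold]; j=3 S=122.8009 intr=18.6391 cont=26.4714 V=26.4714[hold]; j=4 S=164.6655 intr=0.0000 cont=8.9918 V=8.9918[hold]  S*(4)=68.2967
k=3: j=0 S=58.9792 intr=82.4608 cont=82.0840 V=82.4608[EX]; j=1 S=79.0861 intr=62.3539 cont=62.1976 V=62.3539[EX]; j=2 S=106.0477 intr=35.3923 cont=38.9524 V=38.9524[hold]; j=3 S=142.2008 intr=0.0000 cont=18.1643 V=18.1643[hold]  S*(3)=79.0861
k=2: j=0 S=68.2967 intr=73.1433 cont=72.7666 V=73.1433[EX]; j=1 S=91.5800 intr=49.8600 cont=51.1608 V=51.1608[hold]; j=2 S=122.8009 intr=18.6391 cont=29.0531 V=29.0531[hold]  S*(2)=68.2967
k=1: j=0 S=79.0861 intr=62.3539 cont=62.5901 V=62.5901[hold]; j=1 S=106.0477 intr=35.3923 cont=40.6072 V=40.6072[hold]  S*(1)=-
k=0: j=0 S=91.5800 intr=49.8600 cont=52.0649 V=52.0649[hold]  S*(0)=-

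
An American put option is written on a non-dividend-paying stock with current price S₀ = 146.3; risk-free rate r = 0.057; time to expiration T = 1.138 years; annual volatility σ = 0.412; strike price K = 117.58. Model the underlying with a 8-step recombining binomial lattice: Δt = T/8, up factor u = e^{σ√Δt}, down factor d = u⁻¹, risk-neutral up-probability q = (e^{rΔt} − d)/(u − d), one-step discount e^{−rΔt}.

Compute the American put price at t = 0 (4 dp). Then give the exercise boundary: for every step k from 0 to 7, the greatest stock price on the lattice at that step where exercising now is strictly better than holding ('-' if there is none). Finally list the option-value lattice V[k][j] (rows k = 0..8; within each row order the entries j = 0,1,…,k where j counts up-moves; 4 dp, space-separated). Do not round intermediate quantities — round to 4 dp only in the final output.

price = 9.3959
boundary = - - - - 78.5786 67.2696 78.5786 91.7887
tree:
9.3959
14.0263 4.6816
20.3929 7.5627 1.7288
28.7342 11.9583 3.0647 0.3524
39.0014 18.4127 5.3678 0.6929 0.0000
50.3104 27.4049 9.2602 1.3625 0.0000 0.0000
59.9917 39.0014 15.6627 2.6793 0.0000 0.0000 0.0000
68.2798 50.3104 25.7913 5.2687 0.0000 0.0000 0.0000 0.0000
75.3750 59.9917 39.0014 10.3604 0.0000 0.0000 0.0000 0.0000 0.0000

Δt=0.14225  u=1.16811  d=0.85608  q=0.48732  discount=0.99192
step 8 (expiry): payoffs max(K−S,0) = 75.3750 59.9917 39.0014 10.3604 0.0000 0.0000 0.0000 0.0000 0.0000
step 7: (k=7,j=0): S=49.3002, (K−S)⁺=68.2798, hold=67.3303 ⇒ V=68.2798 exercise | (k=7,j=1): S=67.2696, (K−S)⁺=50.3104, hold=49.3609 ⇒ V=50.3104 exercise | (k=7,j=2): S=91.7887, (K−S)⁺=25.7913, hold=24.8418 ⇒ V=25.7913 exercise | (k=7,j=3): S=125.2447, (K−S)⁺=0.0000, hold=5.2687 ⇒ V=5.2687 continue | (k=7,j=4): S=170.8950, (K−S)⁺=0.0000, hold=0.0000 ⇒ V=0.0000 continue | (k=7,j=5): S=233.1844, (K−S)⁺=0.0000, hold=0.0000 ⇒ V=0.0000 continue | (k=7,j=6): S=318.1776, (K−S)⁺=0.0000, hold=0.0000 ⇒ V=0.0000 continue | (k=7,j=7): S=434.1500, (K−S)⁺=0.0000, hold=0.0000 ⇒ V=0.0000 continue  boundary S*=91.7887
step 6: (k=6,j=0): S=57.5883, (K−S)⁺=59.9917, hold=59.0422 ⇒ V=59.9917 exercise | (k=6,j=1): S=78.5786, (K−S)⁺=39.0014, hold=38.0519 ⇒ V=39.0014 exercise | (k=6,j=2): S=107.2196, (K−S)⁺=10.3604, hold=15.6627 ⇒ V=15.6627 continue | (k=6,j=3): S=146.3000, (K−S)⁺=0.0000, hold=2.6793 ⇒ V=2.6793 continue | (k=6,j=4): S=199.6248, (K−S)⁺=0.0000, hold=0.0000 ⇒ V=0.0000 continue | (k=6,j=5): S=272.3859, (K−S)⁺=0.0000, hold=0.0000 ⇒ V=0.0000 continue | (k=6,j=6): S=371.6676, (K−S)⁺=0.0000, hold=0.0000 ⇒ V=0.0000 continue  boundary S*=78.5786
step 5: (k=5,j=0): S=67.2696, (K−S)⁺=50.3104, hold=49.3609 ⇒ V=50.3104 exercise | (k=5,j=1): S=91.7887, (K−S)⁺=25.7913, hold=27.4049 ⇒ V=27.4049 continue | (k=5,j=2): S=125.2447, (K−S)⁺=0.0000, hold=9.2602 ⇒ V=9.2602 continue | (k=5,j=3): S=170.8950, (K−S)⁺=0.0000, hold=1.3625 ⇒ V=1.3625 continue | (k=5,j=4): S=233.1844, (K−S)⁺=0.0000, hold=0.0000 ⇒ V=0.0000 continue | (k=5,j=5): S=318.1776, (K−S)⁺=0.0000, hold=0.0000 ⇒ V=0.0000 continue  boundary S*=67.2696
step 4: (k=4,j=0): S=78.5786, (K−S)⁺=39.0014, hold=38.8319 ⇒ V=39.0014 exercise | (k=4,j=1): S=107.2196, (K−S)⁺=10.3604, hold=18.4127 ⇒ V=18.4127 continue | (k=4,j=2): S=146.3000, (K−S)⁺=0.0000, hold=5.3678 ⇒ V=5.3678 continue | (k=4,j=3): S=199.6248, (K−S)⁺=0.0000, hold=0.6929 ⇒ V=0.6929 continue | (k=4,j=4): S=272.3859, (K−S)⁺=0.0000, hold=0.0000 ⇒ V=0.0000 continue  boundary S*=78.5786
step 3: (k=3,j=0): S=91.7887, (K−S)⁺=25.7913, hold=28.7342 ⇒ V=28.7342 continue | (k=3,j=1): S=125.2447, (K−S)⁺=0.0000, hold=11.9583 ⇒ V=11.9583 continue | (k=3,j=2): S=170.8950, (K−S)⁺=0.0000, hold=3.0647 ⇒ V=3.0647 continue | (k=3,j=3): S=233.1844, (K−S)⁺=0.0000, hold=0.3524 ⇒ V=0.3524 continue  boundary S*=-
step 2: (k=2,j=0): S=107.2196, (K−S)⁺=10.3604, hold=20.3929 ⇒ V=20.3929 continue | (k=2,j=1): S=146.3000, (K−S)⁺=0.0000, hold=7.5627 ⇒ V=7.5627 continue | (k=2,j=2): S=199.6248, (K−S)⁺=0.0000, hold=1.7288 ⇒ V=1.7288 continue  boundary S*=-
step 1: (k=1,j=0): S=125.2447, (K−S)⁺=0.0000, hold=14.0263 ⇒ V=14.0263 continue | (k=1,j=1): S=170.8950, (K−S)⁺=0.0000, hold=4.6816 ⇒ V=4.6816 continue  boundary S*=-
step 0: (k=0,j=0): S=146.3000, (K−S)⁺=0.0000, hold=9.3959 ⇒ V=9.3959 continue  boundary S*=-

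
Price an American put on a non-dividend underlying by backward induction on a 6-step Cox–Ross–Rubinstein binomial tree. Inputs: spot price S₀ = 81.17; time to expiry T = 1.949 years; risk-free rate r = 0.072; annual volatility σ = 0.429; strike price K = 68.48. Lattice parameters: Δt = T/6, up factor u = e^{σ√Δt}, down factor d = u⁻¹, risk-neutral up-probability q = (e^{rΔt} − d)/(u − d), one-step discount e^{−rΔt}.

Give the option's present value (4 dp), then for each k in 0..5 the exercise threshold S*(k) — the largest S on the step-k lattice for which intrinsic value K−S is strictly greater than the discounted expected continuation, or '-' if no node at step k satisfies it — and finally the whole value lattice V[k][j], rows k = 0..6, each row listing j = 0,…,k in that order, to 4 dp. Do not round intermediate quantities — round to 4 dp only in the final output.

Δt=0.32483  u=1.27699  d=0.78309  q=0.48709  discount=0.97688
step 6 (expiry): payoffs max(K−S,0) = 49.7614 37.9556 18.7039 0.0000 0.0000 0.0000 0.0000
step 5: (k=5,j=0): S=23.9034, (K−S)⁺=44.5766, hold=42.9936 ⇒ V=44.5766 exercise | (k=5,j=1): S=38.9793, (K−S)⁺=29.5007, hold=27.9177 ⇒ V=29.5007 exercise | (k=5,j=2): S=63.5636, (K−S)⁺=4.9164, hold=9.3717 ⇒ V=9.3717 continue | (k=5,j=3): S=103.6532, (K−S)⁺=0.0000, hold=0.0000 ⇒ V=0.0000 continue | (k=5,j=4): S=169.0273, (K−S)⁺=0.0000, hold=0.0000 ⇒ V=0.0000 continue | (k=5,j=5): S=275.6330, (K−S)⁺=0.0000, hold=0.0000 ⇒ V=0.0000 continue  boundary S*=38.9793
step 4: (k=4,j=0): S=30.5244, (K−S)⁺=37.9556, hold=36.3726 ⇒ V=37.9556 exercise | (k=4,j=1): S=49.7761, (K−S)⁺=18.7039, hold=19.2408 ⇒ V=19.2408 continue | (k=4,j=2): S=81.1700, (K−S)⁺=0.0000, hold=4.6957 ⇒ V=4.6957 continue | (k=4,j=3): S=132.3640, (K−S)⁺=0.0000, hold=0.0000 ⇒ V=0.0000 continue | (k=4,j=4): S=215.8460, (K−S)⁺=0.0000, hold=0.0000 ⇒ V=0.0000 continue  boundary S*=30.5244
step 3: (k=3,j=0): S=38.9793, (K−S)⁺=29.5007, hold=28.1731 ⇒ V=29.5007 exercise | (k=3,j=1): S=63.5636, (K−S)⁺=4.9164, hold=11.8750 ⇒ V=11.8750 continue | (k=3,j=2): S=103.6532, (K−S)⁺=0.0000, hold=2.3528 ⇒ V=2.3528 continue | (k=3,j=3): S=169.0273, (K−S)⁺=0.0000, hold=0.0000 ⇒ V=0.0000 continue  boundary S*=38.9793
step 2: (k=2,j=0): S=49.7761, (K−S)⁺=18.7039, hold=20.4319 ⇒ V=20.4319 continue | (k=2,j=1): S=81.1700, (K−S)⁺=0.0000, hold=7.0696 ⇒ V=7.0696 continue | (k=2,j=2): S=132.3640, (K−S)⁺=0.0000, hold=1.1789 ⇒ V=1.1789 continue  boundary S*=-
step 1: (k=1,j=0): S=63.5636, (K−S)⁺=4.9164, hold=13.6014 ⇒ V=13.6014 continue | (k=1,j=1): S=103.6532, (K−S)⁺=0.0000, hold=4.1032 ⇒ V=4.1032 continue  boundary S*=-
step 0: (k=0,j=0): S=81.1700, (K−S)⁺=0.0000, hold=8.7675 ⇒ V=8.7675 continue  boundary S*=-

price = 8.7675
boundary = - - - 38.9793 30.5244 38.9793
tree:
8.7675
13.6014 4.1032
20.4319 7.0696 1.1789
29.5007 11.8750 2.3528 0.0000
37.9556 19.2408 4.6957 0.0000 0.0000
44.5766 29.5007 9.3717 0.0000 0.0000 0.0000
49.7614 37.9556 18.7039 0.0000 0.0000 0.0000 0.0000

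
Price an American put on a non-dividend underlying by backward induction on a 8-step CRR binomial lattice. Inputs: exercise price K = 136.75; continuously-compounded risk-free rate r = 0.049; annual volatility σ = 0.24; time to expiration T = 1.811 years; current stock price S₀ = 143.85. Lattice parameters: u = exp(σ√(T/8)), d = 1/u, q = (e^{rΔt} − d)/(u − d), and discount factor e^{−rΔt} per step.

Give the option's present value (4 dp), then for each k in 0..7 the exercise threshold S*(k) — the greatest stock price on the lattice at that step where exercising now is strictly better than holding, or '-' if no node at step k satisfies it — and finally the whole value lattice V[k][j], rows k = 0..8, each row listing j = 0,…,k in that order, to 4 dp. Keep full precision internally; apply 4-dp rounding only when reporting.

params: Δt=0.22637 u=1.12096 d=0.89209 q=0.52022 e^(-rΔt)=0.98897
t_8 payoffs: 79.0500 64.2465 45.6449 22.2709 0.0000 0.0000 0.0000 0.0000 0.0000
t_7: node(7,0) S=64.6796 payoff=72.0704 vs cont=70.5619 → 72.0704 [stop]  node(7,1) S=81.2739 payoff=55.4761 vs cont=53.9676 → 55.4761 [stop]  node(7,2) S=102.1256 payoff=34.6244 vs cont=33.1159 → 34.6244 [stop]  node(7,3) S=128.3270 payoff=8.4230 vs cont=10.5673 → 10.5673 [wait]  node(7,4) S=161.2507 payoff=0.0000 vs cont=0.0000 → 0.0000 [wait]  node(7,5) S=202.6214 payoff=0.0000 vs cont=0.0000 → 0.0000 [wait]  node(7,6) S=254.6061 payoff=0.0000 vs cont=0.0000 → 0.0000 [wait]  node(7,7) S=319.9281 payoff=0.0000 vs cont=0.0000 → 0.0000 [wait]  ⇒ S*(7)=102.1256
t_6: node(6,0) S=72.5035 payoff=64.2465 vs cont=62.7380 → 64.2465 [stop]  node(6,1) S=91.1051 payoff=45.6449 vs cont=44.1364 → 45.6449 [stop]  node(6,2) S=114.4791 payoff=22.2709 vs cont=21.8656 → 22.2709 [stop]  node(6,3) S=143.8500 payoff=0.0000 vs cont=5.0141 → 5.0141 [wait]  node(6,4) S=180.7563 payoff=0.0000 vs cont=0.0000 → 0.0000 [wait]  node(6,5) S=227.1313 payoff=0.0000 vs cont=0.0000 → 0.0000 [wait]  node(6,6) S=285.4044 payoff=0.0000 vs cont=0.0000 → 0.0000 [wait]  ⇒ S*(6)=114.4791
t_5: node(5,0) S=81.2739 payoff=55.4761 vs cont=53.9676 → 55.4761 [stop]  node(5,1) S=102.1256 payoff=34.6244 vs cont=33.1159 → 34.6244 [stop]  node(5,2) S=128.3270 payoff=8.4230 vs cont=13.1469 → 13.1469 [wait]  node(5,3) S=161.2507 payoff=0.0000 vs cont=2.3791 → 2.3791 [wait]  node(5,4) S=202.6214 payoff=0.0000 vs cont=0.0000 → 0.0000 [wait]  node(5,5) S=254.6061 payoff=0.0000 vs cont=0.0000 → 0.0000 [wait]  ⇒ S*(5)=102.1256
t_4: node(4,0) S=91.1051 payoff=45.6449 vs cont=44.1364 → 45.6449 [stop]  node(4,1) S=114.4791 payoff=22.2709 vs cont=23.1927 → 23.1927 [wait]  node(4,2) S=143.8500 payoff=0.0000 vs cont=7.4621 → 7.4621 [wait]  node(4,3) S=180.7563 payoff=0.0000 vs cont=1.1289 → 1.1289 [wait]  node(4,4) S=227.1313 payoff=0.0000 vs cont=0.0000 → 0.0000 [wait]  ⇒ S*(4)=91.1051
t_3: node(3,0) S=102.1256 payoff=34.6244 vs cont=33.5902 → 34.6244 [stop]  node(3,1) S=128.3270 payoff=8.4230 vs cont=14.8438 → 14.8438 [wait]  node(3,2) S=161.2507 payoff=0.0000 vs cont=4.1215 → 4.1215 [wait]  node(3,3) S=202.6214 payoff=0.0000 vs cont=0.5356 → 0.5356 [wait]  ⇒ S*(3)=102.1256
t_2: node(2,0) S=114.4791 payoff=22.2709 vs cont=24.0658 → 24.0658 [wait]  node(2,1) S=143.8500 payoff=0.0000 vs cont=9.1636 → 9.1636 [wait]  node(2,2) S=180.7563 payoff=0.0000 vs cont=2.2312 → 2.2312 [wait]  ⇒ S*(2)=-
t_1: node(1,0) S=128.3270 payoff=8.4230 vs cont=16.1334 → 16.1334 [wait]  node(1,1) S=161.2507 payoff=0.0000 vs cont=5.4959 → 5.4959 [wait]  ⇒ S*(1)=-
t_0: node(0,0) S=143.8500 payoff=0.0000 vs cont=10.4827 → 10.4827 [wait]  ⇒ S*(0)=-

price = 10.4827
boundary = - - - 102.1256 91.1051 102.1256 114.4791 102.1256
tree:
10.4827
16.1334 5.4959
24.0658 9.1636 2.2312
34.6244 14.8438 4.1215 0.5356
45.6449 23.1927 7.4621 1.1289 0.0000
55.4761 34.6244 13.1469 2.3791 0.0000 0.0000
64.2465 45.6449 22.2709 5.0141 0.0000 0.0000 0.0000
72.0704 55.4761 34.6244 10.5673 0.0000 0.0000 0.0000 0.0000
79.0500 64.2465 45.6449 22.2709 0.0000 0.0000 0.0000 0.0000 0.0000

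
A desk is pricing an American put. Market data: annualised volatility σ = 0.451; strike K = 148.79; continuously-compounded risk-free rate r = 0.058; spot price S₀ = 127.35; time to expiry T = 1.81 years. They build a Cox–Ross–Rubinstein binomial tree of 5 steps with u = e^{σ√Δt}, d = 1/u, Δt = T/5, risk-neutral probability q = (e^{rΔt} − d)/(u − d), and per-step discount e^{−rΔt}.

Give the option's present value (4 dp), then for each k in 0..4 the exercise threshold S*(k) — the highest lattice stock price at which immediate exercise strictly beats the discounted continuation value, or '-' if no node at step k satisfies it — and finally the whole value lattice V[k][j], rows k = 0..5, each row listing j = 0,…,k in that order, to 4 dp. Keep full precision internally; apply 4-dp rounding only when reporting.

price = 37.4291
boundary = - - 74.0128 97.0852 74.0128
tree:
37.4291
54.0259 20.4886
74.7772 33.1705 7.1789
92.3664 51.7048 13.8638 0.0000
105.7755 74.7772 26.7736 0.0000 0.0000
115.9980 92.3664 51.7048 0.0000 0.0000 0.0000

params: Δt=0.36200 u=1.31173 d=0.76235 q=0.47120 e^(-rΔt)=0.97922
t_5 payoffs: 115.9980 92.3664 51.7048 0.0000 0.0000 0.0000
t_4: node(4,0) S=43.0145 payoff=105.7755 vs cont=102.6841 → 105.7755 [stop]  node(4,1) S=74.0128 payoff=74.7772 vs cont=71.6858 → 74.7772 [stop]  node(4,2) S=127.3500 payoff=21.4400 vs cont=26.7736 → 26.7736 [wait]  node(4,3) S=219.1246 payoff=0.0000 vs cont=0.0000 → 0.0000 [wait]  node(4,4) S=377.0364 payoff=0.0000 vs cont=0.0000 → 0.0000 [wait]  ⇒ S*(4)=74.0128
t_3: node(3,0) S=56.4236 payoff=92.3664 vs cont=89.2750 → 92.3664 [stop]  node(3,1) S=97.0852 payoff=51.7048 vs cont=51.0744 → 51.7048 [stop]  node(3,2) S=167.0494 payoff=0.0000 vs cont=13.8638 → 13.8638 [wait]  node(3,3) S=287.4334 payoff=0.0000 vs cont=0.0000 → 0.0000 [wait]  ⇒ S*(3)=97.0852
t_2: node(2,0) S=74.0128 payoff=74.7772 vs cont=71.6858 → 74.7772 [stop]  node(2,1) S=127.3500 payoff=21.4400 vs cont=33.1705 → 33.1705 [wait]  node(2,2) S=219.1246 payoff=0.0000 vs cont=7.1789 → 7.1789 [wait]  ⇒ S*(2)=74.0128
t_1: node(1,0) S=97.0852 payoff=51.7048 vs cont=54.0259 → 54.0259 [wait]  node(1,1) S=167.0494 payoff=0.0000 vs cont=20.4886 → 20.4886 [wait]  ⇒ S*(1)=-
t_0: node(0,0) S=127.3500 payoff=21.4400 vs cont=37.4291 → 37.4291 [wait]  ⇒ S*(0)=-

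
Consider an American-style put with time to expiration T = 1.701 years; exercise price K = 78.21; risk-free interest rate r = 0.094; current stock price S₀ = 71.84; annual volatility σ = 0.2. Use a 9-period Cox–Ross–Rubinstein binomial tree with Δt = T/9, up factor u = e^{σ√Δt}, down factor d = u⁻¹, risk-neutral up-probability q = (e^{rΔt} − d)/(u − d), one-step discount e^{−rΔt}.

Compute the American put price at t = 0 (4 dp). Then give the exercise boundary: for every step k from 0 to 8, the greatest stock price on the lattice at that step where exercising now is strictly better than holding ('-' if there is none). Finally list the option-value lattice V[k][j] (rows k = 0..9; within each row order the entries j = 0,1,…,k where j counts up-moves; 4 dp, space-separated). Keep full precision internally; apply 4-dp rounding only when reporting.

Δt=0.18900, u=1.09084, d=0.91672, q=0.58122, disc=e^(-rΔt)=0.98239
k=9 terminal: V=max(K-S,0) → 45.3615 39.1225 31.6985 22.8644 12.3525 0.0000 0.0000 0.0000 0.0000 0.0000
k=8: j=0 S=35.8325 intr=42.3775 cont=41.0003 V=42.3775[EX]; j=1 S=42.6383 intr=35.5717 cont=34.1945 V=35.5717[EX]; j=2 S=50.7366 intr=27.4734 cont=26.0961 V=27.4734[EX]; j=3 S=60.3732 intr=17.8368 cont=16.4596 V=17.8368[EX]; j=4 S=71.8400 intr=6.3700 cont=5.0818 V=6.3700[EX]; j=5 S=85.4847 intr=0.0000 cont=0.0000 V=0.0000[hold]; j=6 S=101.7211 intr=0.0000 cont=0.0000 V=0.0000[hold]; j=7 S=121.0412 intr=0.0000 cont=0.0000 V=0.0000[hold]; j=8 S=144.0308 intr=0.0000 cont=0.0000 V=0.0000[hold]  S*(8)=71.8400
k=7: j=0 S=39.0875 intr=39.1225 cont=37.7453 V=39.1225[EX]; j=1 S=46.5115 intr=31.6985 cont=30.3213 V=31.6985[EX]; j=2 S=55.3456 intr=22.8644 cont=21.4872 V=22.8644[EX]; j=3 S=65.8575 intr=12.3525 cont=10.9753 V=12.3525[EX]; j=4 S=78.3660 intr=0.0000 cont=2.6206 V=2.6206[hold]; j=5 S=93.2502 intr=0.0000 cont=0.0000 V=0.0000[hold]; j=6 S=110.9614 intr=0.0000 cont=0.0000 V=0.0000[hold]; j=7 S=132.0366 intr=0.0000 cont=0.0000 V=0.0000[hold]  S*(7)=65.8575
k=6: j=0 S=42.6383 intr=35.5717 cont=34.1945 V=35.5717[EX]; j=1 S=50.7366 intr=27.4734 cont=26.0961 V=27.4734[EX]; j=2 S=60.3732 intr=17.8368 cont=16.4596 V=17.8368[EX]; j=3 S=71.8400 intr=6.3700 cont=6.5782 V=6.5782[hold]; j=4 S=85.4847 intr=0.0000 cont=1.0781 V=1.0781[hold]; j=5 S=101.7211 intr=0.0000 cont=0.0000 V=0.0000[hold]; j=6 S=121.0412 intr=0.0000 cont=0.0000 V=0.0000[hold]  S*(6)=60.3732
k=5: j=0 S=46.5115 intr=31.6985 cont=30.3213 V=31.6985[EX]; j=1 S=55.3456 intr=22.8644 cont=21.4872 V=22.8644[EX]; j=2 S=65.8575 intr=12.3525 cont=11.0942 V=12.3525[EX]; j=3 S=78.3660 intr=0.0000 cont=3.3219 V=3.3219[hold]; j=4 S=93.2502 intr=0.0000 cont=0.4435 V=0.4435[hold]; j=5 S=110.9614 intr=0.0000 cont=0.0000 V=0.0000[hold]  S*(5)=65.8575
k=4: j=0 S=50.7366 intr=27.4734 cont=26.0961 V=27.4734[EX]; j=1 S=60.3732 intr=17.8368 cont=16.4596 V=17.8368[EX]; j=2 S=71.8400 intr=6.3700 cont=6.9786 V=6.9786[hold]; j=3 S=85.4847 intr=0.0000 cont=1.6199 V=1.6199[hold]; j=4 S=101.7211 intr=0.0000 cont=0.1825 V=0.1825[hold]  S*(4)=60.3732
k=3: j=0 S=55.3456 intr=22.8644 cont=21.4872 V=22.8644[EX]; j=1 S=65.8575 intr=12.3525 cont=11.3228 V=12.3525[EX]; j=2 S=78.3660 intr=0.0000 cont=3.7959 V=3.7959[hold]; j=3 S=93.2502 intr=0.0000 cont=0.7706 V=0.7706[hold]  S*(3)=65.8575
k=2: j=0 S=60.3732 intr=17.8368 cont=16.4596 V=17.8368[EX]; j=1 S=71.8400 intr=6.3700 cont=7.2493 V=7.2493[hold]; j=2 S=85.4847 intr=0.0000 cont=2.0017 V=2.0017[hold]  S*(2)=60.3732
k=1: j=0 S=65.8575 intr=12.3525 cont=11.4774 V=12.3525[EX]; j=1 S=78.3660 intr=0.0000 cont=4.1253 V=4.1253[hold]  S*(1)=65.8575
k=0: j=0 S=71.8400 intr=6.3700 cont=7.4373 V=7.4373[hold]  S*(0)=-

price = 7.4373
boundary = - 65.8575 60.3732 65.8575 60.3732 65.8575 60.3732 65.8575 71.8400
tree:
7.4373
12.3525 4.1253
17.8368 7.2493 2.0017
22.8644 12.3525 3.7959 0.7706
27.4734 17.8368 6.9786 1.6199 0.1825
31.6985 22.8644 12.3525 3.3219 0.4435 0.0000
35.5717 27.4734 17.8368 6.5782 1.0781 0.0000 0.0000
39.1225 31.6985 22.8644 12.3525 2.6206 0.0000 0.0000 0.0000
42.3775 35.5717 27.4734 17.8368 6.3700 0.0000 0.0000 0.0000 0.0000
45.3615 39.1225 31.6985 22.8644 12.3525 0.0000 0.0000 0.0000 0.0000 0.0000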